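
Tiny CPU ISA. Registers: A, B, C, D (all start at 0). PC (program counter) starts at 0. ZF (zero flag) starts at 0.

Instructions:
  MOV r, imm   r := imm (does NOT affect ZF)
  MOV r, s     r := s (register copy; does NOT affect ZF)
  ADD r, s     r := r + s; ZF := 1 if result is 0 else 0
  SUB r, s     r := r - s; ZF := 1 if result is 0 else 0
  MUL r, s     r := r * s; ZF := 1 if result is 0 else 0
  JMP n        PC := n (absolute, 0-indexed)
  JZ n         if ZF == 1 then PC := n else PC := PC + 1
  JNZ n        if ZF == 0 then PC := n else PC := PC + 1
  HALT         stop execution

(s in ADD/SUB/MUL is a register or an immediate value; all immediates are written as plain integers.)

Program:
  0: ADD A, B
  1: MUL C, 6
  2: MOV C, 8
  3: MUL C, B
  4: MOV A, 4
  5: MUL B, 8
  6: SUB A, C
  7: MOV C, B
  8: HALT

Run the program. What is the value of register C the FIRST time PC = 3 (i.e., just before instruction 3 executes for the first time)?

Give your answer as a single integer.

Step 1: PC=0 exec 'ADD A, B'. After: A=0 B=0 C=0 D=0 ZF=1 PC=1
Step 2: PC=1 exec 'MUL C, 6'. After: A=0 B=0 C=0 D=0 ZF=1 PC=2
Step 3: PC=2 exec 'MOV C, 8'. After: A=0 B=0 C=8 D=0 ZF=1 PC=3
First time PC=3: C=8

8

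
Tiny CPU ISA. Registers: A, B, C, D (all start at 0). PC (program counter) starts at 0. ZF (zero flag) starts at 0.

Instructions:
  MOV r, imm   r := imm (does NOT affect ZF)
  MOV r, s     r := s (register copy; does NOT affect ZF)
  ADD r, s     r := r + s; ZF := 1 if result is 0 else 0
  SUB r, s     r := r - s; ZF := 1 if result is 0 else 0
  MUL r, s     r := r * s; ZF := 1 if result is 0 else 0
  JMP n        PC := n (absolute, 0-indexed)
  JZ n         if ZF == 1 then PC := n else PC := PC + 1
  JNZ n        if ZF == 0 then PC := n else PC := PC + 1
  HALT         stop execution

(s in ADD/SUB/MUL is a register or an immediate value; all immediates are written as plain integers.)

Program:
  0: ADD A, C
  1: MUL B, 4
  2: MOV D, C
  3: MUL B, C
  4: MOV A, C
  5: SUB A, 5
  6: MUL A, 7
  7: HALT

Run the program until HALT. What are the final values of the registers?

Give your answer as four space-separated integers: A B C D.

Answer: -35 0 0 0

Derivation:
Step 1: PC=0 exec 'ADD A, C'. After: A=0 B=0 C=0 D=0 ZF=1 PC=1
Step 2: PC=1 exec 'MUL B, 4'. After: A=0 B=0 C=0 D=0 ZF=1 PC=2
Step 3: PC=2 exec 'MOV D, C'. After: A=0 B=0 C=0 D=0 ZF=1 PC=3
Step 4: PC=3 exec 'MUL B, C'. After: A=0 B=0 C=0 D=0 ZF=1 PC=4
Step 5: PC=4 exec 'MOV A, C'. After: A=0 B=0 C=0 D=0 ZF=1 PC=5
Step 6: PC=5 exec 'SUB A, 5'. After: A=-5 B=0 C=0 D=0 ZF=0 PC=6
Step 7: PC=6 exec 'MUL A, 7'. After: A=-35 B=0 C=0 D=0 ZF=0 PC=7
Step 8: PC=7 exec 'HALT'. After: A=-35 B=0 C=0 D=0 ZF=0 PC=7 HALTED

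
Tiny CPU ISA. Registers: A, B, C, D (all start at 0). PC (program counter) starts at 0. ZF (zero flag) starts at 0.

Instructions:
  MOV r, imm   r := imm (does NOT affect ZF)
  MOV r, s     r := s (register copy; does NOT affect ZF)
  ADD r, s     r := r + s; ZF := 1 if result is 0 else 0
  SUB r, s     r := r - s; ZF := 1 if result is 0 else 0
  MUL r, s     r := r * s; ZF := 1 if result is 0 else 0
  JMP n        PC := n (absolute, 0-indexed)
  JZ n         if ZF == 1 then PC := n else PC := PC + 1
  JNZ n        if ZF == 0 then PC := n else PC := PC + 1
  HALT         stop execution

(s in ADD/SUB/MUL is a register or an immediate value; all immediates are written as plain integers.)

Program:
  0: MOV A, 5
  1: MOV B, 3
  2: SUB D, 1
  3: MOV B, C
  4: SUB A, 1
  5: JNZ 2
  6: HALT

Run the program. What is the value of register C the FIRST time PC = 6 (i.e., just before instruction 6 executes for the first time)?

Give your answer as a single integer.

Step 1: PC=0 exec 'MOV A, 5'. After: A=5 B=0 C=0 D=0 ZF=0 PC=1
Step 2: PC=1 exec 'MOV B, 3'. After: A=5 B=3 C=0 D=0 ZF=0 PC=2
Step 3: PC=2 exec 'SUB D, 1'. After: A=5 B=3 C=0 D=-1 ZF=0 PC=3
Step 4: PC=3 exec 'MOV B, C'. After: A=5 B=0 C=0 D=-1 ZF=0 PC=4
Step 5: PC=4 exec 'SUB A, 1'. After: A=4 B=0 C=0 D=-1 ZF=0 PC=5
Step 6: PC=5 exec 'JNZ 2'. After: A=4 B=0 C=0 D=-1 ZF=0 PC=2
Step 7: PC=2 exec 'SUB D, 1'. After: A=4 B=0 C=0 D=-2 ZF=0 PC=3
Step 8: PC=3 exec 'MOV B, C'. After: A=4 B=0 C=0 D=-2 ZF=0 PC=4
Step 9: PC=4 exec 'SUB A, 1'. After: A=3 B=0 C=0 D=-2 ZF=0 PC=5
Step 10: PC=5 exec 'JNZ 2'. After: A=3 B=0 C=0 D=-2 ZF=0 PC=2
Step 11: PC=2 exec 'SUB D, 1'. After: A=3 B=0 C=0 D=-3 ZF=0 PC=3
Step 12: PC=3 exec 'MOV B, C'. After: A=3 B=0 C=0 D=-3 ZF=0 PC=4
Step 13: PC=4 exec 'SUB A, 1'. After: A=2 B=0 C=0 D=-3 ZF=0 PC=5
Step 14: PC=5 exec 'JNZ 2'. After: A=2 B=0 C=0 D=-3 ZF=0 PC=2
Step 15: PC=2 exec 'SUB D, 1'. After: A=2 B=0 C=0 D=-4 ZF=0 PC=3
Step 16: PC=3 exec 'MOV B, C'. After: A=2 B=0 C=0 D=-4 ZF=0 PC=4
Step 17: PC=4 exec 'SUB A, 1'. After: A=1 B=0 C=0 D=-4 ZF=0 PC=5
Step 18: PC=5 exec 'JNZ 2'. After: A=1 B=0 C=0 D=-4 ZF=0 PC=2
Step 19: PC=2 exec 'SUB D, 1'. After: A=1 B=0 C=0 D=-5 ZF=0 PC=3
Step 20: PC=3 exec 'MOV B, C'. After: A=1 B=0 C=0 D=-5 ZF=0 PC=4
Step 21: PC=4 exec 'SUB A, 1'. After: A=0 B=0 C=0 D=-5 ZF=1 PC=5
Step 22: PC=5 exec 'JNZ 2'. After: A=0 B=0 C=0 D=-5 ZF=1 PC=6
First time PC=6: C=0

0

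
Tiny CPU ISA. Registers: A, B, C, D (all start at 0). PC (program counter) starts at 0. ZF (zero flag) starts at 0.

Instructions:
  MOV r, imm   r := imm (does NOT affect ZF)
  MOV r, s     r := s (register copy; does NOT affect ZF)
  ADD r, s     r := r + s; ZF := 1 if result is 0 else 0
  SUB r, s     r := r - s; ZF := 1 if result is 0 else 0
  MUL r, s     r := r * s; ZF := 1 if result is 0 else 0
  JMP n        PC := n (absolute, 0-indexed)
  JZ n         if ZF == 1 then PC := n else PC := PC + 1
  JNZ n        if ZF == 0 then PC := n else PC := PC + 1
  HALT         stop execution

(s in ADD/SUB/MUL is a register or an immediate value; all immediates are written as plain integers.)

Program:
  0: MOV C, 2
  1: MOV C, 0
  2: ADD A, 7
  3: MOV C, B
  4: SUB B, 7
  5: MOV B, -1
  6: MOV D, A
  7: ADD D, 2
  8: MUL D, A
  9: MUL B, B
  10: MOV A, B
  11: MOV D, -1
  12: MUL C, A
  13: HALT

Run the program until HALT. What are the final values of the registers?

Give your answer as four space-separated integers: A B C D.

Answer: 1 1 0 -1

Derivation:
Step 1: PC=0 exec 'MOV C, 2'. After: A=0 B=0 C=2 D=0 ZF=0 PC=1
Step 2: PC=1 exec 'MOV C, 0'. After: A=0 B=0 C=0 D=0 ZF=0 PC=2
Step 3: PC=2 exec 'ADD A, 7'. After: A=7 B=0 C=0 D=0 ZF=0 PC=3
Step 4: PC=3 exec 'MOV C, B'. After: A=7 B=0 C=0 D=0 ZF=0 PC=4
Step 5: PC=4 exec 'SUB B, 7'. After: A=7 B=-7 C=0 D=0 ZF=0 PC=5
Step 6: PC=5 exec 'MOV B, -1'. After: A=7 B=-1 C=0 D=0 ZF=0 PC=6
Step 7: PC=6 exec 'MOV D, A'. After: A=7 B=-1 C=0 D=7 ZF=0 PC=7
Step 8: PC=7 exec 'ADD D, 2'. After: A=7 B=-1 C=0 D=9 ZF=0 PC=8
Step 9: PC=8 exec 'MUL D, A'. After: A=7 B=-1 C=0 D=63 ZF=0 PC=9
Step 10: PC=9 exec 'MUL B, B'. After: A=7 B=1 C=0 D=63 ZF=0 PC=10
Step 11: PC=10 exec 'MOV A, B'. After: A=1 B=1 C=0 D=63 ZF=0 PC=11
Step 12: PC=11 exec 'MOV D, -1'. After: A=1 B=1 C=0 D=-1 ZF=0 PC=12
Step 13: PC=12 exec 'MUL C, A'. After: A=1 B=1 C=0 D=-1 ZF=1 PC=13
Step 14: PC=13 exec 'HALT'. After: A=1 B=1 C=0 D=-1 ZF=1 PC=13 HALTED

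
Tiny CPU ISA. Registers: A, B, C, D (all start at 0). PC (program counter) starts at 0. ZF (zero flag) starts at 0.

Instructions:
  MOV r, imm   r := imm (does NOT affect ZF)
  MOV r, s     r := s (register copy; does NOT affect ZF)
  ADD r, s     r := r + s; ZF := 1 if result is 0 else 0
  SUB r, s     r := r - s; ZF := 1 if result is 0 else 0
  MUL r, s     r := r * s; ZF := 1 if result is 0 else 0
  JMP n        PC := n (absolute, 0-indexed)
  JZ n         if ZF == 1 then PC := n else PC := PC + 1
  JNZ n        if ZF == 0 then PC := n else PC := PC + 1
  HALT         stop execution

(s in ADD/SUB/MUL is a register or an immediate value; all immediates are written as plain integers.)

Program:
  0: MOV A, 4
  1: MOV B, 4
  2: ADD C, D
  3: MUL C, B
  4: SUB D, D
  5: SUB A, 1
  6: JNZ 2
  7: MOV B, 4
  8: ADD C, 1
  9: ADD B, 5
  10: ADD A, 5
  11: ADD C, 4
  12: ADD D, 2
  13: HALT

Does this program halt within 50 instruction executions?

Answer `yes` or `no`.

Answer: yes

Derivation:
Step 1: PC=0 exec 'MOV A, 4'. After: A=4 B=0 C=0 D=0 ZF=0 PC=1
Step 2: PC=1 exec 'MOV B, 4'. After: A=4 B=4 C=0 D=0 ZF=0 PC=2
Step 3: PC=2 exec 'ADD C, D'. After: A=4 B=4 C=0 D=0 ZF=1 PC=3
Step 4: PC=3 exec 'MUL C, B'. After: A=4 B=4 C=0 D=0 ZF=1 PC=4
Step 5: PC=4 exec 'SUB D, D'. After: A=4 B=4 C=0 D=0 ZF=1 PC=5
Step 6: PC=5 exec 'SUB A, 1'. After: A=3 B=4 C=0 D=0 ZF=0 PC=6
Step 7: PC=6 exec 'JNZ 2'. After: A=3 B=4 C=0 D=0 ZF=0 PC=2
Step 8: PC=2 exec 'ADD C, D'. After: A=3 B=4 C=0 D=0 ZF=1 PC=3
Step 9: PC=3 exec 'MUL C, B'. After: A=3 B=4 C=0 D=0 ZF=1 PC=4
Step 10: PC=4 exec 'SUB D, D'. After: A=3 B=4 C=0 D=0 ZF=1 PC=5
Step 11: PC=5 exec 'SUB A, 1'. After: A=2 B=4 C=0 D=0 ZF=0 PC=6
Step 12: PC=6 exec 'JNZ 2'. After: A=2 B=4 C=0 D=0 ZF=0 PC=2
Step 13: PC=2 exec 'ADD C, D'. After: A=2 B=4 C=0 D=0 ZF=1 PC=3
Step 14: PC=3 exec 'MUL C, B'. After: A=2 B=4 C=0 D=0 ZF=1 PC=4
Step 15: PC=4 exec 'SUB D, D'. After: A=2 B=4 C=0 D=0 ZF=1 PC=5
Step 16: PC=5 exec 'SUB A, 1'. After: A=1 B=4 C=0 D=0 ZF=0 PC=6
Step 17: PC=6 exec 'JNZ 2'. After: A=1 B=4 C=0 D=0 ZF=0 PC=2
Step 18: PC=2 exec 'ADD C, D'. After: A=1 B=4 C=0 D=0 ZF=1 PC=3
Step 19: PC=3 exec 'MUL C, B'. After: A=1 B=4 C=0 D=0 ZF=1 PC=4
Step 20: PC=4 exec 'SUB D, D'. After: A=1 B=4 C=0 D=0 ZF=1 PC=5
Step 21: PC=5 exec 'SUB A, 1'. After: A=0 B=4 C=0 D=0 ZF=1 PC=6
Step 22: PC=6 exec 'JNZ 2'. After: A=0 B=4 C=0 D=0 ZF=1 PC=7
Step 23: PC=7 exec 'MOV B, 4'. After: A=0 B=4 C=0 D=0 ZF=1 PC=8
Step 24: PC=8 exec 'ADD C, 1'. After: A=0 B=4 C=1 D=0 ZF=0 PC=9
Step 25: PC=9 exec 'ADD B, 5'. After: A=0 B=9 C=1 D=0 ZF=0 PC=10
Step 26: PC=10 exec 'ADD A, 5'. After: A=5 B=9 C=1 D=0 ZF=0 PC=11
Step 27: PC=11 exec 'ADD C, 4'. After: A=5 B=9 C=5 D=0 ZF=0 PC=12
Step 28: PC=12 exec 'ADD D, 2'. After: A=5 B=9 C=5 D=2 ZF=0 PC=13
Step 29: PC=13 exec 'HALT'. After: A=5 B=9 C=5 D=2 ZF=0 PC=13 HALTED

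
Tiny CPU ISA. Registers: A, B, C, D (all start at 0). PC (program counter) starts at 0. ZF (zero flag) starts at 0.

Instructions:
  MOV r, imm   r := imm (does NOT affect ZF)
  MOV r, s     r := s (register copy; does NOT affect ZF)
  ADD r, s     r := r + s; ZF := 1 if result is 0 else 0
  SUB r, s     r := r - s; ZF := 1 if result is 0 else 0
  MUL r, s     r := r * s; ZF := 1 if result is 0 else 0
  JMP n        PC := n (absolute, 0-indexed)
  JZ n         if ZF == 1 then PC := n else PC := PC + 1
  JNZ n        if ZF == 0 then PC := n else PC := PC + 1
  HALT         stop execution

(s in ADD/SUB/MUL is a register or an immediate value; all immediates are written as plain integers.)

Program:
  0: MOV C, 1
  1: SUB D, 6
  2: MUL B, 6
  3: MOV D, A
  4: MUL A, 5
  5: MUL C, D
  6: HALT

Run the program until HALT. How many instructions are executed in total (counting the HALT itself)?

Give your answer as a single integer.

Step 1: PC=0 exec 'MOV C, 1'. After: A=0 B=0 C=1 D=0 ZF=0 PC=1
Step 2: PC=1 exec 'SUB D, 6'. After: A=0 B=0 C=1 D=-6 ZF=0 PC=2
Step 3: PC=2 exec 'MUL B, 6'. After: A=0 B=0 C=1 D=-6 ZF=1 PC=3
Step 4: PC=3 exec 'MOV D, A'. After: A=0 B=0 C=1 D=0 ZF=1 PC=4
Step 5: PC=4 exec 'MUL A, 5'. After: A=0 B=0 C=1 D=0 ZF=1 PC=5
Step 6: PC=5 exec 'MUL C, D'. After: A=0 B=0 C=0 D=0 ZF=1 PC=6
Step 7: PC=6 exec 'HALT'. After: A=0 B=0 C=0 D=0 ZF=1 PC=6 HALTED
Total instructions executed: 7

Answer: 7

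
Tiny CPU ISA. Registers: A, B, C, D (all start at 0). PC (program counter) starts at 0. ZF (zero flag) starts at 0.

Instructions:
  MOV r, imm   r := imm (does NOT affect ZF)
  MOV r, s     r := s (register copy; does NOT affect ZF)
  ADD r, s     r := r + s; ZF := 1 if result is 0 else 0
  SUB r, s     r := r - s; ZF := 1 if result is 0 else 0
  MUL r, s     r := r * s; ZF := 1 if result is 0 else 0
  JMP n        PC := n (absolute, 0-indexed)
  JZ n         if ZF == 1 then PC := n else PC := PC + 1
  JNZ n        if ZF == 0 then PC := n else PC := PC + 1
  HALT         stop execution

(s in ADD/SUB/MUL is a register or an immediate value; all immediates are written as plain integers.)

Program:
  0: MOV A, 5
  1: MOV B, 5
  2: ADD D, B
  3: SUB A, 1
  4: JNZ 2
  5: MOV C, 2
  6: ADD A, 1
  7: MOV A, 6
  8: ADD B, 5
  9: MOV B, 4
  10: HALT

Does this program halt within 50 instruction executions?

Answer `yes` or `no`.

Answer: yes

Derivation:
Step 1: PC=0 exec 'MOV A, 5'. After: A=5 B=0 C=0 D=0 ZF=0 PC=1
Step 2: PC=1 exec 'MOV B, 5'. After: A=5 B=5 C=0 D=0 ZF=0 PC=2
Step 3: PC=2 exec 'ADD D, B'. After: A=5 B=5 C=0 D=5 ZF=0 PC=3
Step 4: PC=3 exec 'SUB A, 1'. After: A=4 B=5 C=0 D=5 ZF=0 PC=4
Step 5: PC=4 exec 'JNZ 2'. After: A=4 B=5 C=0 D=5 ZF=0 PC=2
Step 6: PC=2 exec 'ADD D, B'. After: A=4 B=5 C=0 D=10 ZF=0 PC=3
Step 7: PC=3 exec 'SUB A, 1'. After: A=3 B=5 C=0 D=10 ZF=0 PC=4
Step 8: PC=4 exec 'JNZ 2'. After: A=3 B=5 C=0 D=10 ZF=0 PC=2
Step 9: PC=2 exec 'ADD D, B'. After: A=3 B=5 C=0 D=15 ZF=0 PC=3
Step 10: PC=3 exec 'SUB A, 1'. After: A=2 B=5 C=0 D=15 ZF=0 PC=4
Step 11: PC=4 exec 'JNZ 2'. After: A=2 B=5 C=0 D=15 ZF=0 PC=2
Step 12: PC=2 exec 'ADD D, B'. After: A=2 B=5 C=0 D=20 ZF=0 PC=3
Step 13: PC=3 exec 'SUB A, 1'. After: A=1 B=5 C=0 D=20 ZF=0 PC=4
Step 14: PC=4 exec 'JNZ 2'. After: A=1 B=5 C=0 D=20 ZF=0 PC=2
Step 15: PC=2 exec 'ADD D, B'. After: A=1 B=5 C=0 D=25 ZF=0 PC=3
Step 16: PC=3 exec 'SUB A, 1'. After: A=0 B=5 C=0 D=25 ZF=1 PC=4
Step 17: PC=4 exec 'JNZ 2'. After: A=0 B=5 C=0 D=25 ZF=1 PC=5
Step 18: PC=5 exec 'MOV C, 2'. After: A=0 B=5 C=2 D=25 ZF=1 PC=6
Step 19: PC=6 exec 'ADD A, 1'. After: A=1 B=5 C=2 D=25 ZF=0 PC=7
Step 20: PC=7 exec 'MOV A, 6'. After: A=6 B=5 C=2 D=25 ZF=0 PC=8
Step 21: PC=8 exec 'ADD B, 5'. After: A=6 B=10 C=2 D=25 ZF=0 PC=9
Step 22: PC=9 exec 'MOV B, 4'. After: A=6 B=4 C=2 D=25 ZF=0 PC=10
Step 23: PC=10 exec 'HALT'. After: A=6 B=4 C=2 D=25 ZF=0 PC=10 HALTED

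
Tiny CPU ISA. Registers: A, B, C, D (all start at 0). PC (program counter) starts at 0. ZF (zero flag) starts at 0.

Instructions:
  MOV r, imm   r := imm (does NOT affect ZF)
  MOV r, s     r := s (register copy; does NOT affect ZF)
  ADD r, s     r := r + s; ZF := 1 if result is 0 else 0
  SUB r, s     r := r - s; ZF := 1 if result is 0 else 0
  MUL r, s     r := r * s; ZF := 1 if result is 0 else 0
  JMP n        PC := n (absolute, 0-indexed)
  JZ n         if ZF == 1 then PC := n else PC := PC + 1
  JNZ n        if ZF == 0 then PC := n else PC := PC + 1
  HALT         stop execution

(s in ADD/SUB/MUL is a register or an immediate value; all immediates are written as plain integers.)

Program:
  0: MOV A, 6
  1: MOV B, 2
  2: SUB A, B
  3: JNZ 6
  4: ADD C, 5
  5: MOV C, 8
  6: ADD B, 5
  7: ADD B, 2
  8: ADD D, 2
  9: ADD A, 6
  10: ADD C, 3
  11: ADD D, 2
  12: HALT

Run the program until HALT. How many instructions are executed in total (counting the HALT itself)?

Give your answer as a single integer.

Answer: 11

Derivation:
Step 1: PC=0 exec 'MOV A, 6'. After: A=6 B=0 C=0 D=0 ZF=0 PC=1
Step 2: PC=1 exec 'MOV B, 2'. After: A=6 B=2 C=0 D=0 ZF=0 PC=2
Step 3: PC=2 exec 'SUB A, B'. After: A=4 B=2 C=0 D=0 ZF=0 PC=3
Step 4: PC=3 exec 'JNZ 6'. After: A=4 B=2 C=0 D=0 ZF=0 PC=6
Step 5: PC=6 exec 'ADD B, 5'. After: A=4 B=7 C=0 D=0 ZF=0 PC=7
Step 6: PC=7 exec 'ADD B, 2'. After: A=4 B=9 C=0 D=0 ZF=0 PC=8
Step 7: PC=8 exec 'ADD D, 2'. After: A=4 B=9 C=0 D=2 ZF=0 PC=9
Step 8: PC=9 exec 'ADD A, 6'. After: A=10 B=9 C=0 D=2 ZF=0 PC=10
Step 9: PC=10 exec 'ADD C, 3'. After: A=10 B=9 C=3 D=2 ZF=0 PC=11
Step 10: PC=11 exec 'ADD D, 2'. After: A=10 B=9 C=3 D=4 ZF=0 PC=12
Step 11: PC=12 exec 'HALT'. After: A=10 B=9 C=3 D=4 ZF=0 PC=12 HALTED
Total instructions executed: 11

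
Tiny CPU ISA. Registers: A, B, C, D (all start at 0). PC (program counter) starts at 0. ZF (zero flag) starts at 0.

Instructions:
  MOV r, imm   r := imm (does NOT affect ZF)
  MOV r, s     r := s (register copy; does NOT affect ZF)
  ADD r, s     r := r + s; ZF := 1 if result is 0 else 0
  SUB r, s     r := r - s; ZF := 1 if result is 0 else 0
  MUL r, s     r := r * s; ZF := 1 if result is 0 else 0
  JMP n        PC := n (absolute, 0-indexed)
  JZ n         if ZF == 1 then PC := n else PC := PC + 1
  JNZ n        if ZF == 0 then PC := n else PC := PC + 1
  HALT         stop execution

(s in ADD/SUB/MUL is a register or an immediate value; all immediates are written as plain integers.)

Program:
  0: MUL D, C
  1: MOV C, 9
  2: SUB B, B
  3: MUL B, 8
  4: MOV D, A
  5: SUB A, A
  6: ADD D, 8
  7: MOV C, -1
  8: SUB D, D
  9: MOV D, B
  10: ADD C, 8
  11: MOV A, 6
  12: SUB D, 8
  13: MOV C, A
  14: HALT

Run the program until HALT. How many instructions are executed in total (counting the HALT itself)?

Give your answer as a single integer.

Answer: 15

Derivation:
Step 1: PC=0 exec 'MUL D, C'. After: A=0 B=0 C=0 D=0 ZF=1 PC=1
Step 2: PC=1 exec 'MOV C, 9'. After: A=0 B=0 C=9 D=0 ZF=1 PC=2
Step 3: PC=2 exec 'SUB B, B'. After: A=0 B=0 C=9 D=0 ZF=1 PC=3
Step 4: PC=3 exec 'MUL B, 8'. After: A=0 B=0 C=9 D=0 ZF=1 PC=4
Step 5: PC=4 exec 'MOV D, A'. After: A=0 B=0 C=9 D=0 ZF=1 PC=5
Step 6: PC=5 exec 'SUB A, A'. After: A=0 B=0 C=9 D=0 ZF=1 PC=6
Step 7: PC=6 exec 'ADD D, 8'. After: A=0 B=0 C=9 D=8 ZF=0 PC=7
Step 8: PC=7 exec 'MOV C, -1'. After: A=0 B=0 C=-1 D=8 ZF=0 PC=8
Step 9: PC=8 exec 'SUB D, D'. After: A=0 B=0 C=-1 D=0 ZF=1 PC=9
Step 10: PC=9 exec 'MOV D, B'. After: A=0 B=0 C=-1 D=0 ZF=1 PC=10
Step 11: PC=10 exec 'ADD C, 8'. After: A=0 B=0 C=7 D=0 ZF=0 PC=11
Step 12: PC=11 exec 'MOV A, 6'. After: A=6 B=0 C=7 D=0 ZF=0 PC=12
Step 13: PC=12 exec 'SUB D, 8'. After: A=6 B=0 C=7 D=-8 ZF=0 PC=13
Step 14: PC=13 exec 'MOV C, A'. After: A=6 B=0 C=6 D=-8 ZF=0 PC=14
Step 15: PC=14 exec 'HALT'. After: A=6 B=0 C=6 D=-8 ZF=0 PC=14 HALTED
Total instructions executed: 15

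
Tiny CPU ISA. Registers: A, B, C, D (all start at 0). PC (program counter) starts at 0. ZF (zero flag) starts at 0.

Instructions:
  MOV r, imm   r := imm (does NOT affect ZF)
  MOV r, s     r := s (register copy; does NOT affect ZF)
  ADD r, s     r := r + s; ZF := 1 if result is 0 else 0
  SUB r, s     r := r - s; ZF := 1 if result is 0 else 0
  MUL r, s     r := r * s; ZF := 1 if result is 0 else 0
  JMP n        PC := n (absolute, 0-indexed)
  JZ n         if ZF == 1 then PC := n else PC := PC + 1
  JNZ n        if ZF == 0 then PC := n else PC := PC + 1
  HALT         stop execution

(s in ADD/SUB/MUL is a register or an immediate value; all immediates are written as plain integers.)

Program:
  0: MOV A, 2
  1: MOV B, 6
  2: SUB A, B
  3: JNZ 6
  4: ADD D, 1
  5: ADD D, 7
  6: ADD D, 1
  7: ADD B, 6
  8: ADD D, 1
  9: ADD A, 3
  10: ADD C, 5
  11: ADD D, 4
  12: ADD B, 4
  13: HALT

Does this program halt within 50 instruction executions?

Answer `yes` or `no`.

Step 1: PC=0 exec 'MOV A, 2'. After: A=2 B=0 C=0 D=0 ZF=0 PC=1
Step 2: PC=1 exec 'MOV B, 6'. After: A=2 B=6 C=0 D=0 ZF=0 PC=2
Step 3: PC=2 exec 'SUB A, B'. After: A=-4 B=6 C=0 D=0 ZF=0 PC=3
Step 4: PC=3 exec 'JNZ 6'. After: A=-4 B=6 C=0 D=0 ZF=0 PC=6
Step 5: PC=6 exec 'ADD D, 1'. After: A=-4 B=6 C=0 D=1 ZF=0 PC=7
Step 6: PC=7 exec 'ADD B, 6'. After: A=-4 B=12 C=0 D=1 ZF=0 PC=8
Step 7: PC=8 exec 'ADD D, 1'. After: A=-4 B=12 C=0 D=2 ZF=0 PC=9
Step 8: PC=9 exec 'ADD A, 3'. After: A=-1 B=12 C=0 D=2 ZF=0 PC=10
Step 9: PC=10 exec 'ADD C, 5'. After: A=-1 B=12 C=5 D=2 ZF=0 PC=11
Step 10: PC=11 exec 'ADD D, 4'. After: A=-1 B=12 C=5 D=6 ZF=0 PC=12
Step 11: PC=12 exec 'ADD B, 4'. After: A=-1 B=16 C=5 D=6 ZF=0 PC=13
Step 12: PC=13 exec 'HALT'. After: A=-1 B=16 C=5 D=6 ZF=0 PC=13 HALTED

Answer: yes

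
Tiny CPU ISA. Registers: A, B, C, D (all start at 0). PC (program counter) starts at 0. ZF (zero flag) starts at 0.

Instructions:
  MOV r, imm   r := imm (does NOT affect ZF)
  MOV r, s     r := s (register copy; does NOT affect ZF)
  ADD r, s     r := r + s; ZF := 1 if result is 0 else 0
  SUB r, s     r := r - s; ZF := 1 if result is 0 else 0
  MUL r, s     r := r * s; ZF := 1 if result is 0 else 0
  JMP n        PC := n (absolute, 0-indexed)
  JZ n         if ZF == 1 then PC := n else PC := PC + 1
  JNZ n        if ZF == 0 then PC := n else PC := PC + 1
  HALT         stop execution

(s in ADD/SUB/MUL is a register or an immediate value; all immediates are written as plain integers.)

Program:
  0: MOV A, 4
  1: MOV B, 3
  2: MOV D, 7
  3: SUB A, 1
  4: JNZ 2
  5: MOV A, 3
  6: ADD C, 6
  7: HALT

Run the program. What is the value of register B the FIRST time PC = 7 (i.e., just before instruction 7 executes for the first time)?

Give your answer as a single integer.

Step 1: PC=0 exec 'MOV A, 4'. After: A=4 B=0 C=0 D=0 ZF=0 PC=1
Step 2: PC=1 exec 'MOV B, 3'. After: A=4 B=3 C=0 D=0 ZF=0 PC=2
Step 3: PC=2 exec 'MOV D, 7'. After: A=4 B=3 C=0 D=7 ZF=0 PC=3
Step 4: PC=3 exec 'SUB A, 1'. After: A=3 B=3 C=0 D=7 ZF=0 PC=4
Step 5: PC=4 exec 'JNZ 2'. After: A=3 B=3 C=0 D=7 ZF=0 PC=2
Step 6: PC=2 exec 'MOV D, 7'. After: A=3 B=3 C=0 D=7 ZF=0 PC=3
Step 7: PC=3 exec 'SUB A, 1'. After: A=2 B=3 C=0 D=7 ZF=0 PC=4
Step 8: PC=4 exec 'JNZ 2'. After: A=2 B=3 C=0 D=7 ZF=0 PC=2
Step 9: PC=2 exec 'MOV D, 7'. After: A=2 B=3 C=0 D=7 ZF=0 PC=3
Step 10: PC=3 exec 'SUB A, 1'. After: A=1 B=3 C=0 D=7 ZF=0 PC=4
Step 11: PC=4 exec 'JNZ 2'. After: A=1 B=3 C=0 D=7 ZF=0 PC=2
Step 12: PC=2 exec 'MOV D, 7'. After: A=1 B=3 C=0 D=7 ZF=0 PC=3
Step 13: PC=3 exec 'SUB A, 1'. After: A=0 B=3 C=0 D=7 ZF=1 PC=4
Step 14: PC=4 exec 'JNZ 2'. After: A=0 B=3 C=0 D=7 ZF=1 PC=5
Step 15: PC=5 exec 'MOV A, 3'. After: A=3 B=3 C=0 D=7 ZF=1 PC=6
Step 16: PC=6 exec 'ADD C, 6'. After: A=3 B=3 C=6 D=7 ZF=0 PC=7
First time PC=7: B=3

3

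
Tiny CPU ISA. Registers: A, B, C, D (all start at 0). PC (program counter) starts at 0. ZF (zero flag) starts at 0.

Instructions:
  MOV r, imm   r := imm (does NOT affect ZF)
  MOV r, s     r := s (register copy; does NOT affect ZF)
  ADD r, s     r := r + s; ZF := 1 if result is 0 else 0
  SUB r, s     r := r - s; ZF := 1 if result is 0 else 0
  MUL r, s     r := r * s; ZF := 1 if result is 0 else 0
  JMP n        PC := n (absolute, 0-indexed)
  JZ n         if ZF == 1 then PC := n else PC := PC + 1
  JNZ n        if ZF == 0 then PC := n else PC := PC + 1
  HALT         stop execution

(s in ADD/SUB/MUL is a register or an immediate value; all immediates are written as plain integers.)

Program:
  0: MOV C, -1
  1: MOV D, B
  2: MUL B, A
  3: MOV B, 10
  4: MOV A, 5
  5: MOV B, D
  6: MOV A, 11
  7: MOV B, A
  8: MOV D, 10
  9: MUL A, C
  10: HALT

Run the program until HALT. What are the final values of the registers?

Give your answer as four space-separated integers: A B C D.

Answer: -11 11 -1 10

Derivation:
Step 1: PC=0 exec 'MOV C, -1'. After: A=0 B=0 C=-1 D=0 ZF=0 PC=1
Step 2: PC=1 exec 'MOV D, B'. After: A=0 B=0 C=-1 D=0 ZF=0 PC=2
Step 3: PC=2 exec 'MUL B, A'. After: A=0 B=0 C=-1 D=0 ZF=1 PC=3
Step 4: PC=3 exec 'MOV B, 10'. After: A=0 B=10 C=-1 D=0 ZF=1 PC=4
Step 5: PC=4 exec 'MOV A, 5'. After: A=5 B=10 C=-1 D=0 ZF=1 PC=5
Step 6: PC=5 exec 'MOV B, D'. After: A=5 B=0 C=-1 D=0 ZF=1 PC=6
Step 7: PC=6 exec 'MOV A, 11'. After: A=11 B=0 C=-1 D=0 ZF=1 PC=7
Step 8: PC=7 exec 'MOV B, A'. After: A=11 B=11 C=-1 D=0 ZF=1 PC=8
Step 9: PC=8 exec 'MOV D, 10'. After: A=11 B=11 C=-1 D=10 ZF=1 PC=9
Step 10: PC=9 exec 'MUL A, C'. After: A=-11 B=11 C=-1 D=10 ZF=0 PC=10
Step 11: PC=10 exec 'HALT'. After: A=-11 B=11 C=-1 D=10 ZF=0 PC=10 HALTED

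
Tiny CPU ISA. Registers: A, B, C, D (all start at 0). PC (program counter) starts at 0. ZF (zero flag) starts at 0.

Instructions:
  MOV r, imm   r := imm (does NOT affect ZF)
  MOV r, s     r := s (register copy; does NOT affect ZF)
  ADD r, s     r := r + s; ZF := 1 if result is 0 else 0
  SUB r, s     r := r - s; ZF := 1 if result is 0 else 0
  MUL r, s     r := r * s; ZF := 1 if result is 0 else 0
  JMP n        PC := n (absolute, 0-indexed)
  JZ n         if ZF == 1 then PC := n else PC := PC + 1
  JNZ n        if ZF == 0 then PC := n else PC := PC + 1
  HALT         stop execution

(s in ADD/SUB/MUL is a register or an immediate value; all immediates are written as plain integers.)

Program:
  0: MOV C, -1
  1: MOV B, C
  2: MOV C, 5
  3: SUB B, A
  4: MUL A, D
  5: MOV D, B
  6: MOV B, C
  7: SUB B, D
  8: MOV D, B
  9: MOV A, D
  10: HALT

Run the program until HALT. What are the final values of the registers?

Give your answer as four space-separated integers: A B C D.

Answer: 6 6 5 6

Derivation:
Step 1: PC=0 exec 'MOV C, -1'. After: A=0 B=0 C=-1 D=0 ZF=0 PC=1
Step 2: PC=1 exec 'MOV B, C'. After: A=0 B=-1 C=-1 D=0 ZF=0 PC=2
Step 3: PC=2 exec 'MOV C, 5'. After: A=0 B=-1 C=5 D=0 ZF=0 PC=3
Step 4: PC=3 exec 'SUB B, A'. After: A=0 B=-1 C=5 D=0 ZF=0 PC=4
Step 5: PC=4 exec 'MUL A, D'. After: A=0 B=-1 C=5 D=0 ZF=1 PC=5
Step 6: PC=5 exec 'MOV D, B'. After: A=0 B=-1 C=5 D=-1 ZF=1 PC=6
Step 7: PC=6 exec 'MOV B, C'. After: A=0 B=5 C=5 D=-1 ZF=1 PC=7
Step 8: PC=7 exec 'SUB B, D'. After: A=0 B=6 C=5 D=-1 ZF=0 PC=8
Step 9: PC=8 exec 'MOV D, B'. After: A=0 B=6 C=5 D=6 ZF=0 PC=9
Step 10: PC=9 exec 'MOV A, D'. After: A=6 B=6 C=5 D=6 ZF=0 PC=10
Step 11: PC=10 exec 'HALT'. After: A=6 B=6 C=5 D=6 ZF=0 PC=10 HALTED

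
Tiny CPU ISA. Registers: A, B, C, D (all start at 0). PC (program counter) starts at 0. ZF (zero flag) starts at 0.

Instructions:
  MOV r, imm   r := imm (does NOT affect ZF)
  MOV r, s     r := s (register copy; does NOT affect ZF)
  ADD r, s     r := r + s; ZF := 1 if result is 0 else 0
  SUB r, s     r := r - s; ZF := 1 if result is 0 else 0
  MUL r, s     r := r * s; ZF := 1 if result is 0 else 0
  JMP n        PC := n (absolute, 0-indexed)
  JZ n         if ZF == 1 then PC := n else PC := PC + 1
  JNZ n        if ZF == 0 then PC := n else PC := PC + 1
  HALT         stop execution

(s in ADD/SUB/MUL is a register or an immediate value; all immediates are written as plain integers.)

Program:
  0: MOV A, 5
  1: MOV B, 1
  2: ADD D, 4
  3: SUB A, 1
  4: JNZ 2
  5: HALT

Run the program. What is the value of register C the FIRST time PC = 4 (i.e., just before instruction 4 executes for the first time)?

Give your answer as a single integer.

Step 1: PC=0 exec 'MOV A, 5'. After: A=5 B=0 C=0 D=0 ZF=0 PC=1
Step 2: PC=1 exec 'MOV B, 1'. After: A=5 B=1 C=0 D=0 ZF=0 PC=2
Step 3: PC=2 exec 'ADD D, 4'. After: A=5 B=1 C=0 D=4 ZF=0 PC=3
Step 4: PC=3 exec 'SUB A, 1'. After: A=4 B=1 C=0 D=4 ZF=0 PC=4
First time PC=4: C=0

0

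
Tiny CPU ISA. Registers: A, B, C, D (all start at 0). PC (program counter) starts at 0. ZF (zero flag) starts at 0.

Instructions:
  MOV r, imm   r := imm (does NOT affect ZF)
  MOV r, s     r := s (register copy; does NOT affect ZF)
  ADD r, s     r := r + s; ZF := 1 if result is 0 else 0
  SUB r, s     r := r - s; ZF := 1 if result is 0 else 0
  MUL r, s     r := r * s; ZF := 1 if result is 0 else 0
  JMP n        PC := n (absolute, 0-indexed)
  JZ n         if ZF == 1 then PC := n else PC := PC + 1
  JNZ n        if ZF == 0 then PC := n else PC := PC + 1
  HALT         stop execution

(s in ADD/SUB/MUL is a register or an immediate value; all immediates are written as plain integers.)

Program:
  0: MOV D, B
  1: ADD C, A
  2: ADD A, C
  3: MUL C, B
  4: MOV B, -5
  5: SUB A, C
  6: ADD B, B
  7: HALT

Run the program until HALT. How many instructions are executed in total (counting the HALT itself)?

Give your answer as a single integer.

Step 1: PC=0 exec 'MOV D, B'. After: A=0 B=0 C=0 D=0 ZF=0 PC=1
Step 2: PC=1 exec 'ADD C, A'. After: A=0 B=0 C=0 D=0 ZF=1 PC=2
Step 3: PC=2 exec 'ADD A, C'. After: A=0 B=0 C=0 D=0 ZF=1 PC=3
Step 4: PC=3 exec 'MUL C, B'. After: A=0 B=0 C=0 D=0 ZF=1 PC=4
Step 5: PC=4 exec 'MOV B, -5'. After: A=0 B=-5 C=0 D=0 ZF=1 PC=5
Step 6: PC=5 exec 'SUB A, C'. After: A=0 B=-5 C=0 D=0 ZF=1 PC=6
Step 7: PC=6 exec 'ADD B, B'. After: A=0 B=-10 C=0 D=0 ZF=0 PC=7
Step 8: PC=7 exec 'HALT'. After: A=0 B=-10 C=0 D=0 ZF=0 PC=7 HALTED
Total instructions executed: 8

Answer: 8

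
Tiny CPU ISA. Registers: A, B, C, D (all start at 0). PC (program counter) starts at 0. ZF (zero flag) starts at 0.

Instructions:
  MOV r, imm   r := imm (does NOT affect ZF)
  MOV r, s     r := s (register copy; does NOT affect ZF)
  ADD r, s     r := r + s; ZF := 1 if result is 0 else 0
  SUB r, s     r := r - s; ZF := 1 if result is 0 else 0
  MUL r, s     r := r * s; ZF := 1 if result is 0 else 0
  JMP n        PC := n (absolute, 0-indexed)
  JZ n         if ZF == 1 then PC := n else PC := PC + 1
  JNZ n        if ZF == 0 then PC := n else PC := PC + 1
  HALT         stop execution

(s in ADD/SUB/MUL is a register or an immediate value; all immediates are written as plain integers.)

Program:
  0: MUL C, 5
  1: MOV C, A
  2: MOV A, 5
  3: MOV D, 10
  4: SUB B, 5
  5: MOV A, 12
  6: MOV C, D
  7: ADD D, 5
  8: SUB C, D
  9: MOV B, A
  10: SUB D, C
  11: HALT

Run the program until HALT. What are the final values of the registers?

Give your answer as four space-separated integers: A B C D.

Step 1: PC=0 exec 'MUL C, 5'. After: A=0 B=0 C=0 D=0 ZF=1 PC=1
Step 2: PC=1 exec 'MOV C, A'. After: A=0 B=0 C=0 D=0 ZF=1 PC=2
Step 3: PC=2 exec 'MOV A, 5'. After: A=5 B=0 C=0 D=0 ZF=1 PC=3
Step 4: PC=3 exec 'MOV D, 10'. After: A=5 B=0 C=0 D=10 ZF=1 PC=4
Step 5: PC=4 exec 'SUB B, 5'. After: A=5 B=-5 C=0 D=10 ZF=0 PC=5
Step 6: PC=5 exec 'MOV A, 12'. After: A=12 B=-5 C=0 D=10 ZF=0 PC=6
Step 7: PC=6 exec 'MOV C, D'. After: A=12 B=-5 C=10 D=10 ZF=0 PC=7
Step 8: PC=7 exec 'ADD D, 5'. After: A=12 B=-5 C=10 D=15 ZF=0 PC=8
Step 9: PC=8 exec 'SUB C, D'. After: A=12 B=-5 C=-5 D=15 ZF=0 PC=9
Step 10: PC=9 exec 'MOV B, A'. After: A=12 B=12 C=-5 D=15 ZF=0 PC=10
Step 11: PC=10 exec 'SUB D, C'. After: A=12 B=12 C=-5 D=20 ZF=0 PC=11
Step 12: PC=11 exec 'HALT'. After: A=12 B=12 C=-5 D=20 ZF=0 PC=11 HALTED

Answer: 12 12 -5 20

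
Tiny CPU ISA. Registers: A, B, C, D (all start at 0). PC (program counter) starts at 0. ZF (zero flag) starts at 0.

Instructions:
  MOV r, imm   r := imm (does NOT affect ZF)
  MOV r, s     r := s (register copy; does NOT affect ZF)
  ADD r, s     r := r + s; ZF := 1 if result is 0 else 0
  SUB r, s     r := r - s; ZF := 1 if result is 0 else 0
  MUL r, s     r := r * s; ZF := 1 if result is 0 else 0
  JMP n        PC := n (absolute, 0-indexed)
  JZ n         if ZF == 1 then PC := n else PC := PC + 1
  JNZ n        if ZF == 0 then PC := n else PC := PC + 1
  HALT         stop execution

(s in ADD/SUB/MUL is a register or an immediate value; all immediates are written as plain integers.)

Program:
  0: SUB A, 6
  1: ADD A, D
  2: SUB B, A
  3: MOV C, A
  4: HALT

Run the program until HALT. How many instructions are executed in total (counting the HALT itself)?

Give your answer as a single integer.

Step 1: PC=0 exec 'SUB A, 6'. After: A=-6 B=0 C=0 D=0 ZF=0 PC=1
Step 2: PC=1 exec 'ADD A, D'. After: A=-6 B=0 C=0 D=0 ZF=0 PC=2
Step 3: PC=2 exec 'SUB B, A'. After: A=-6 B=6 C=0 D=0 ZF=0 PC=3
Step 4: PC=3 exec 'MOV C, A'. After: A=-6 B=6 C=-6 D=0 ZF=0 PC=4
Step 5: PC=4 exec 'HALT'. After: A=-6 B=6 C=-6 D=0 ZF=0 PC=4 HALTED
Total instructions executed: 5

Answer: 5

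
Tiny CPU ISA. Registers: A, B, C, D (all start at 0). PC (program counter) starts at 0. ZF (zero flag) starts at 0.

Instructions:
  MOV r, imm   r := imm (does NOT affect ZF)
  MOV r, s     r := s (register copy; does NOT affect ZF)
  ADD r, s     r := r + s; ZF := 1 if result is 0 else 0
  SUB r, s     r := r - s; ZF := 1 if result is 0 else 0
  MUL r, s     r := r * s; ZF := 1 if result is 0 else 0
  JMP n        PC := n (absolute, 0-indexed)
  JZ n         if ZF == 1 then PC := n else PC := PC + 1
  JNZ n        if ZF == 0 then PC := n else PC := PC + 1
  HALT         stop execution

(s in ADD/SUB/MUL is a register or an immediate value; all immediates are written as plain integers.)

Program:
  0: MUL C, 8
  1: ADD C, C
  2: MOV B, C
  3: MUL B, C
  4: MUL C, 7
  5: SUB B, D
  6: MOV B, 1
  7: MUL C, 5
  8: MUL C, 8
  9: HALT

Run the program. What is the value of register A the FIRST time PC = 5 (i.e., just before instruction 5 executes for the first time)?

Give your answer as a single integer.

Step 1: PC=0 exec 'MUL C, 8'. After: A=0 B=0 C=0 D=0 ZF=1 PC=1
Step 2: PC=1 exec 'ADD C, C'. After: A=0 B=0 C=0 D=0 ZF=1 PC=2
Step 3: PC=2 exec 'MOV B, C'. After: A=0 B=0 C=0 D=0 ZF=1 PC=3
Step 4: PC=3 exec 'MUL B, C'. After: A=0 B=0 C=0 D=0 ZF=1 PC=4
Step 5: PC=4 exec 'MUL C, 7'. After: A=0 B=0 C=0 D=0 ZF=1 PC=5
First time PC=5: A=0

0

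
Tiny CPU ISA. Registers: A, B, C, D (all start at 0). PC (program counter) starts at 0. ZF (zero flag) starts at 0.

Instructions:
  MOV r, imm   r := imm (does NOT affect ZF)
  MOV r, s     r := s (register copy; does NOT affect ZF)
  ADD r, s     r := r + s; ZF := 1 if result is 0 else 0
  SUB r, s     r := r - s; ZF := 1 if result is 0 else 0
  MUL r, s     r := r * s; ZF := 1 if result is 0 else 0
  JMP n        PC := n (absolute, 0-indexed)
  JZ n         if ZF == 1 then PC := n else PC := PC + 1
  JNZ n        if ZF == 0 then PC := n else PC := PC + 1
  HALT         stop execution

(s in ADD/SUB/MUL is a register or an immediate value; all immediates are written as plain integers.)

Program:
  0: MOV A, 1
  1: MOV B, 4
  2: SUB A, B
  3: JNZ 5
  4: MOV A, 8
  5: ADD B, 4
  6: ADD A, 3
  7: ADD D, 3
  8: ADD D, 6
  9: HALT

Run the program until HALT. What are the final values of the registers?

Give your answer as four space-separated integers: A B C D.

Answer: 0 8 0 9

Derivation:
Step 1: PC=0 exec 'MOV A, 1'. After: A=1 B=0 C=0 D=0 ZF=0 PC=1
Step 2: PC=1 exec 'MOV B, 4'. After: A=1 B=4 C=0 D=0 ZF=0 PC=2
Step 3: PC=2 exec 'SUB A, B'. After: A=-3 B=4 C=0 D=0 ZF=0 PC=3
Step 4: PC=3 exec 'JNZ 5'. After: A=-3 B=4 C=0 D=0 ZF=0 PC=5
Step 5: PC=5 exec 'ADD B, 4'. After: A=-3 B=8 C=0 D=0 ZF=0 PC=6
Step 6: PC=6 exec 'ADD A, 3'. After: A=0 B=8 C=0 D=0 ZF=1 PC=7
Step 7: PC=7 exec 'ADD D, 3'. After: A=0 B=8 C=0 D=3 ZF=0 PC=8
Step 8: PC=8 exec 'ADD D, 6'. After: A=0 B=8 C=0 D=9 ZF=0 PC=9
Step 9: PC=9 exec 'HALT'. After: A=0 B=8 C=0 D=9 ZF=0 PC=9 HALTED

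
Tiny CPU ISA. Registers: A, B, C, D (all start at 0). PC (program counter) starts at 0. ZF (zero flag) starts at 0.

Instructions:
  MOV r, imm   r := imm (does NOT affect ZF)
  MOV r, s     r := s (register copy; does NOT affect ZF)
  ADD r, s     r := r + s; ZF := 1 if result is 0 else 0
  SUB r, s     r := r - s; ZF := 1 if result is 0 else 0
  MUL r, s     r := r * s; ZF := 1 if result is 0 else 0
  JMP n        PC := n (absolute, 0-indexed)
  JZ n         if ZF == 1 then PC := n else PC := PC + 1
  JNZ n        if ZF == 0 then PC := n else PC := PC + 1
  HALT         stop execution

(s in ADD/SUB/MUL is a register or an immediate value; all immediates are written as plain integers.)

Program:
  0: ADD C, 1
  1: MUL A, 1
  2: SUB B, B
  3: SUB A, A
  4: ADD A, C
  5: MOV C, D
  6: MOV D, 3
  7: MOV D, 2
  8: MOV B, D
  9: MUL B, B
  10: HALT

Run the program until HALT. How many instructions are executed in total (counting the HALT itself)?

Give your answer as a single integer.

Step 1: PC=0 exec 'ADD C, 1'. After: A=0 B=0 C=1 D=0 ZF=0 PC=1
Step 2: PC=1 exec 'MUL A, 1'. After: A=0 B=0 C=1 D=0 ZF=1 PC=2
Step 3: PC=2 exec 'SUB B, B'. After: A=0 B=0 C=1 D=0 ZF=1 PC=3
Step 4: PC=3 exec 'SUB A, A'. After: A=0 B=0 C=1 D=0 ZF=1 PC=4
Step 5: PC=4 exec 'ADD A, C'. After: A=1 B=0 C=1 D=0 ZF=0 PC=5
Step 6: PC=5 exec 'MOV C, D'. After: A=1 B=0 C=0 D=0 ZF=0 PC=6
Step 7: PC=6 exec 'MOV D, 3'. After: A=1 B=0 C=0 D=3 ZF=0 PC=7
Step 8: PC=7 exec 'MOV D, 2'. After: A=1 B=0 C=0 D=2 ZF=0 PC=8
Step 9: PC=8 exec 'MOV B, D'. After: A=1 B=2 C=0 D=2 ZF=0 PC=9
Step 10: PC=9 exec 'MUL B, B'. After: A=1 B=4 C=0 D=2 ZF=0 PC=10
Step 11: PC=10 exec 'HALT'. After: A=1 B=4 C=0 D=2 ZF=0 PC=10 HALTED
Total instructions executed: 11

Answer: 11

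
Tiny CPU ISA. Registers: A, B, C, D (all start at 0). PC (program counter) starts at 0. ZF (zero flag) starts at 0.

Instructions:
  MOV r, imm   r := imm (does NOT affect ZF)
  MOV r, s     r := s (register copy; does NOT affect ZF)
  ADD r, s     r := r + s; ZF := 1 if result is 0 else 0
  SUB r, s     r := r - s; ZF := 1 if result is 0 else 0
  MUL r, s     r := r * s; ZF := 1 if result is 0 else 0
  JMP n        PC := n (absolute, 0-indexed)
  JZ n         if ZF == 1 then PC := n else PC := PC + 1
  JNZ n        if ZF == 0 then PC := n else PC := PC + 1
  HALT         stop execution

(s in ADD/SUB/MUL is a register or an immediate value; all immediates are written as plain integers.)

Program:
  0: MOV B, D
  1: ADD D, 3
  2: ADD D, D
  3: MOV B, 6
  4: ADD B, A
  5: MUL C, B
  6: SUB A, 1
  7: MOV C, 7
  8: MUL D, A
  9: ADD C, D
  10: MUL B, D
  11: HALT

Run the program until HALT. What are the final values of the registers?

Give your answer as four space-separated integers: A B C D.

Answer: -1 -36 1 -6

Derivation:
Step 1: PC=0 exec 'MOV B, D'. After: A=0 B=0 C=0 D=0 ZF=0 PC=1
Step 2: PC=1 exec 'ADD D, 3'. After: A=0 B=0 C=0 D=3 ZF=0 PC=2
Step 3: PC=2 exec 'ADD D, D'. After: A=0 B=0 C=0 D=6 ZF=0 PC=3
Step 4: PC=3 exec 'MOV B, 6'. After: A=0 B=6 C=0 D=6 ZF=0 PC=4
Step 5: PC=4 exec 'ADD B, A'. After: A=0 B=6 C=0 D=6 ZF=0 PC=5
Step 6: PC=5 exec 'MUL C, B'. After: A=0 B=6 C=0 D=6 ZF=1 PC=6
Step 7: PC=6 exec 'SUB A, 1'. After: A=-1 B=6 C=0 D=6 ZF=0 PC=7
Step 8: PC=7 exec 'MOV C, 7'. After: A=-1 B=6 C=7 D=6 ZF=0 PC=8
Step 9: PC=8 exec 'MUL D, A'. After: A=-1 B=6 C=7 D=-6 ZF=0 PC=9
Step 10: PC=9 exec 'ADD C, D'. After: A=-1 B=6 C=1 D=-6 ZF=0 PC=10
Step 11: PC=10 exec 'MUL B, D'. After: A=-1 B=-36 C=1 D=-6 ZF=0 PC=11
Step 12: PC=11 exec 'HALT'. After: A=-1 B=-36 C=1 D=-6 ZF=0 PC=11 HALTED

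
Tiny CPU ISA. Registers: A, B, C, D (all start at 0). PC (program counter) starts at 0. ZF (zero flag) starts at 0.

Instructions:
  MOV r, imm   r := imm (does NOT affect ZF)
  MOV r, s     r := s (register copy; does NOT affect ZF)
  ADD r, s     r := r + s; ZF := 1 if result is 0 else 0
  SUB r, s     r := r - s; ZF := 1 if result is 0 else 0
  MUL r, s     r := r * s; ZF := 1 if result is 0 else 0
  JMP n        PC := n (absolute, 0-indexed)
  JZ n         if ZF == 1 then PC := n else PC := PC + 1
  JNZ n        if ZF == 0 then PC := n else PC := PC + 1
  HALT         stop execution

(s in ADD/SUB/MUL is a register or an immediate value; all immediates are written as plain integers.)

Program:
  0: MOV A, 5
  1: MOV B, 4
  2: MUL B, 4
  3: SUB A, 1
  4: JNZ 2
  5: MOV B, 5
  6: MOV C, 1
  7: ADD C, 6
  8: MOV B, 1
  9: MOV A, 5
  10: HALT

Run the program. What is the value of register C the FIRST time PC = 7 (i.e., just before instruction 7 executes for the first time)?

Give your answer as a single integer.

Step 1: PC=0 exec 'MOV A, 5'. After: A=5 B=0 C=0 D=0 ZF=0 PC=1
Step 2: PC=1 exec 'MOV B, 4'. After: A=5 B=4 C=0 D=0 ZF=0 PC=2
Step 3: PC=2 exec 'MUL B, 4'. After: A=5 B=16 C=0 D=0 ZF=0 PC=3
Step 4: PC=3 exec 'SUB A, 1'. After: A=4 B=16 C=0 D=0 ZF=0 PC=4
Step 5: PC=4 exec 'JNZ 2'. After: A=4 B=16 C=0 D=0 ZF=0 PC=2
Step 6: PC=2 exec 'MUL B, 4'. After: A=4 B=64 C=0 D=0 ZF=0 PC=3
Step 7: PC=3 exec 'SUB A, 1'. After: A=3 B=64 C=0 D=0 ZF=0 PC=4
Step 8: PC=4 exec 'JNZ 2'. After: A=3 B=64 C=0 D=0 ZF=0 PC=2
Step 9: PC=2 exec 'MUL B, 4'. After: A=3 B=256 C=0 D=0 ZF=0 PC=3
Step 10: PC=3 exec 'SUB A, 1'. After: A=2 B=256 C=0 D=0 ZF=0 PC=4
Step 11: PC=4 exec 'JNZ 2'. After: A=2 B=256 C=0 D=0 ZF=0 PC=2
Step 12: PC=2 exec 'MUL B, 4'. After: A=2 B=1024 C=0 D=0 ZF=0 PC=3
Step 13: PC=3 exec 'SUB A, 1'. After: A=1 B=1024 C=0 D=0 ZF=0 PC=4
Step 14: PC=4 exec 'JNZ 2'. After: A=1 B=1024 C=0 D=0 ZF=0 PC=2
Step 15: PC=2 exec 'MUL B, 4'. After: A=1 B=4096 C=0 D=0 ZF=0 PC=3
Step 16: PC=3 exec 'SUB A, 1'. After: A=0 B=4096 C=0 D=0 ZF=1 PC=4
Step 17: PC=4 exec 'JNZ 2'. After: A=0 B=4096 C=0 D=0 ZF=1 PC=5
Step 18: PC=5 exec 'MOV B, 5'. After: A=0 B=5 C=0 D=0 ZF=1 PC=6
Step 19: PC=6 exec 'MOV C, 1'. After: A=0 B=5 C=1 D=0 ZF=1 PC=7
First time PC=7: C=1

1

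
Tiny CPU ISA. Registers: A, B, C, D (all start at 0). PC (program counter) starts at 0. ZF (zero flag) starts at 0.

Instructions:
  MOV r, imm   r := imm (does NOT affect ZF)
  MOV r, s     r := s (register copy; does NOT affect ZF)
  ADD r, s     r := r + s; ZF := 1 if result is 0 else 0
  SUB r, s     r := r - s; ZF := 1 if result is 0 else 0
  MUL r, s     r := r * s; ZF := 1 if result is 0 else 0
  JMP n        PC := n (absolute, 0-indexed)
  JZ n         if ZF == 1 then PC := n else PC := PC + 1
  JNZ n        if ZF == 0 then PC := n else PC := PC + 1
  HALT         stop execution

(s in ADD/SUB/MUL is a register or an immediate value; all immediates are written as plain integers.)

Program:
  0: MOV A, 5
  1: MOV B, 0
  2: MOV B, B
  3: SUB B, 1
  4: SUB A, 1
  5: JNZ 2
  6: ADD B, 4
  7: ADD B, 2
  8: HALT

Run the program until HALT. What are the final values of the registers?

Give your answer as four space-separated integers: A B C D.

Answer: 0 1 0 0

Derivation:
Step 1: PC=0 exec 'MOV A, 5'. After: A=5 B=0 C=0 D=0 ZF=0 PC=1
Step 2: PC=1 exec 'MOV B, 0'. After: A=5 B=0 C=0 D=0 ZF=0 PC=2
Step 3: PC=2 exec 'MOV B, B'. After: A=5 B=0 C=0 D=0 ZF=0 PC=3
Step 4: PC=3 exec 'SUB B, 1'. After: A=5 B=-1 C=0 D=0 ZF=0 PC=4
Step 5: PC=4 exec 'SUB A, 1'. After: A=4 B=-1 C=0 D=0 ZF=0 PC=5
Step 6: PC=5 exec 'JNZ 2'. After: A=4 B=-1 C=0 D=0 ZF=0 PC=2
Step 7: PC=2 exec 'MOV B, B'. After: A=4 B=-1 C=0 D=0 ZF=0 PC=3
Step 8: PC=3 exec 'SUB B, 1'. After: A=4 B=-2 C=0 D=0 ZF=0 PC=4
Step 9: PC=4 exec 'SUB A, 1'. After: A=3 B=-2 C=0 D=0 ZF=0 PC=5
Step 10: PC=5 exec 'JNZ 2'. After: A=3 B=-2 C=0 D=0 ZF=0 PC=2
Step 11: PC=2 exec 'MOV B, B'. After: A=3 B=-2 C=0 D=0 ZF=0 PC=3
Step 12: PC=3 exec 'SUB B, 1'. After: A=3 B=-3 C=0 D=0 ZF=0 PC=4
Step 13: PC=4 exec 'SUB A, 1'. After: A=2 B=-3 C=0 D=0 ZF=0 PC=5
Step 14: PC=5 exec 'JNZ 2'. After: A=2 B=-3 C=0 D=0 ZF=0 PC=2
Step 15: PC=2 exec 'MOV B, B'. After: A=2 B=-3 C=0 D=0 ZF=0 PC=3
Step 16: PC=3 exec 'SUB B, 1'. After: A=2 B=-4 C=0 D=0 ZF=0 PC=4
Step 17: PC=4 exec 'SUB A, 1'. After: A=1 B=-4 C=0 D=0 ZF=0 PC=5
Step 18: PC=5 exec 'JNZ 2'. After: A=1 B=-4 C=0 D=0 ZF=0 PC=2
Step 19: PC=2 exec 'MOV B, B'. After: A=1 B=-4 C=0 D=0 ZF=0 PC=3
Step 20: PC=3 exec 'SUB B, 1'. After: A=1 B=-5 C=0 D=0 ZF=0 PC=4
Step 21: PC=4 exec 'SUB A, 1'. After: A=0 B=-5 C=0 D=0 ZF=1 PC=5
Step 22: PC=5 exec 'JNZ 2'. After: A=0 B=-5 C=0 D=0 ZF=1 PC=6
Step 23: PC=6 exec 'ADD B, 4'. After: A=0 B=-1 C=0 D=0 ZF=0 PC=7
Step 24: PC=7 exec 'ADD B, 2'. After: A=0 B=1 C=0 D=0 ZF=0 PC=8
Step 25: PC=8 exec 'HALT'. After: A=0 B=1 C=0 D=0 ZF=0 PC=8 HALTED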